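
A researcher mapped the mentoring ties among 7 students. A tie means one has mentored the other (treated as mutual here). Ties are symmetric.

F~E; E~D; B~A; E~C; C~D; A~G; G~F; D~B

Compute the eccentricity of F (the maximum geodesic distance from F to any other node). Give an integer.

3

Distances from F: A:2, B:3, C:2, D:2, E:1, G:1.
The largest is 3 (to B), so the eccentricity of F is 3.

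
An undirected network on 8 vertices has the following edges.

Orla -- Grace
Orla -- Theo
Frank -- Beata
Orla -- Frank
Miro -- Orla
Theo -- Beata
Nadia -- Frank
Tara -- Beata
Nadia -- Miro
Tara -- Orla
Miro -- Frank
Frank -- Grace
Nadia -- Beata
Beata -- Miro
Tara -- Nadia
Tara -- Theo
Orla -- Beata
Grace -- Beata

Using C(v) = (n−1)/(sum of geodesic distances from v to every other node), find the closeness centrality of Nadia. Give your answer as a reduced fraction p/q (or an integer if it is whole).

Distances from Nadia: Beata:1, Frank:1, Grace:2, Miro:1, Orla:2, Tara:1, Theo:2. Sum = 10.
n = 8, so closeness = 7/10.

7/10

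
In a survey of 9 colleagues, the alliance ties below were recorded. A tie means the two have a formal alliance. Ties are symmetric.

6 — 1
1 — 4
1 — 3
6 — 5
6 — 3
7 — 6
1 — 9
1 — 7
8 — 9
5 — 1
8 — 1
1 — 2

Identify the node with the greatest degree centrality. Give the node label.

1

Degrees — 1:8, 2:1, 3:2, 4:1, 5:2, 6:4, 7:2, 8:2, 9:2.
The maximum is 8, attained only by 1.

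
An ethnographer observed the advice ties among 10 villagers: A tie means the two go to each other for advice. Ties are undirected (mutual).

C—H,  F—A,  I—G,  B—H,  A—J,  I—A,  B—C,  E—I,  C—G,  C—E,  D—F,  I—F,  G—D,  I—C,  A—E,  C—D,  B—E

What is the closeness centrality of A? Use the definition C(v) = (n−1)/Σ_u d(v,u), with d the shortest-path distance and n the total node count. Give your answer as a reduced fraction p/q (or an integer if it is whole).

3/5

Distances from A: B:2, C:2, D:2, E:1, F:1, G:2, H:3, I:1, J:1. Sum = 15.
n = 10, so closeness = 9/15 = 3/5.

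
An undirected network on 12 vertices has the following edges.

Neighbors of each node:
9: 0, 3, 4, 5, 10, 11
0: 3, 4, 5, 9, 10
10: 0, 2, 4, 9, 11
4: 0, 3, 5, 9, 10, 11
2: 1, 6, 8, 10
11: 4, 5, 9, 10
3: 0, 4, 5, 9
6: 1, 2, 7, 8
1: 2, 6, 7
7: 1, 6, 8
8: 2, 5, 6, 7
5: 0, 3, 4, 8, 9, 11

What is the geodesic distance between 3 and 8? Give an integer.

2

One shortest route is 3 – 5 – 8, which uses 2 edges, and 3 and 8 are not directly tied, so nothing shorter exists. So d(3,8) = 2.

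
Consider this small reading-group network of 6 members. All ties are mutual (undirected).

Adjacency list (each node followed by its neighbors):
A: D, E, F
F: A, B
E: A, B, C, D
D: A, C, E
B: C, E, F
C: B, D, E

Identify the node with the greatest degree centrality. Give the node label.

Degrees — A:3, B:3, C:3, D:3, E:4, F:2.
The maximum is 4, attained only by E.

E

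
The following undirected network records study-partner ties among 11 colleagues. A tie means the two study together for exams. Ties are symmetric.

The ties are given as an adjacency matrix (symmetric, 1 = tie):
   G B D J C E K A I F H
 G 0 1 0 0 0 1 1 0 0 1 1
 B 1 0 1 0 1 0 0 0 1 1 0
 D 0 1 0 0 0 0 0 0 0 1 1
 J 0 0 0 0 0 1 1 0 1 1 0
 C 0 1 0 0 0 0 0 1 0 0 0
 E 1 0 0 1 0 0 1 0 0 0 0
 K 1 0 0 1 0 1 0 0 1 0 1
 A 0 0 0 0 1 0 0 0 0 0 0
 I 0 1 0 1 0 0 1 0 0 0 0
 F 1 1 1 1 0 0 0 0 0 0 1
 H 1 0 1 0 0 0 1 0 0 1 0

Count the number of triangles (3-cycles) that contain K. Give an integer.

4

K's neighbors: E, G, H, I, and J.
Neighbor pairs that are themselves tied: K–E–G; K–E–J; K–G–H; K–I–J. Each forms one triangle with K, for 4 in total.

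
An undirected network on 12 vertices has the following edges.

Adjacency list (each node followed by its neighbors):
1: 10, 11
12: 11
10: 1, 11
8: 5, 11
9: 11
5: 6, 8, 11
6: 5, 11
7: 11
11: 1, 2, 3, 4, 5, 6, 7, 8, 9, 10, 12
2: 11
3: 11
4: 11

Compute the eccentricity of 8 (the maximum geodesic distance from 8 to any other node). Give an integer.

2

Distances from 8: 1:2, 2:2, 3:2, 4:2, 5:1, 6:2, 7:2, 9:2, 10:2, 11:1, 12:2.
The largest is 2 (to 12, 3, 9, 7, 4, 2, 1, 6, and 10), so the eccentricity of 8 is 2.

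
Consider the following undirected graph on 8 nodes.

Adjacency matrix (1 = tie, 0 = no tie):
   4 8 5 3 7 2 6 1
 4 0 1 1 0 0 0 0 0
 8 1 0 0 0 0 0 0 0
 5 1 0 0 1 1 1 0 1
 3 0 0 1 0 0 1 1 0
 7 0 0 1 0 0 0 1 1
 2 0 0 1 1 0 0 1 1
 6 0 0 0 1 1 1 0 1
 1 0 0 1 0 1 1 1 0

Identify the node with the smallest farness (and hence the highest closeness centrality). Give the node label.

Farness (sum of distances to all others) for each node — 1:11, 2:11, 3:12, 4:13, 5:9, 6:13, 7:12, 8:19.
The smallest farness is 9, for 5, so 5 has the highest closeness.

5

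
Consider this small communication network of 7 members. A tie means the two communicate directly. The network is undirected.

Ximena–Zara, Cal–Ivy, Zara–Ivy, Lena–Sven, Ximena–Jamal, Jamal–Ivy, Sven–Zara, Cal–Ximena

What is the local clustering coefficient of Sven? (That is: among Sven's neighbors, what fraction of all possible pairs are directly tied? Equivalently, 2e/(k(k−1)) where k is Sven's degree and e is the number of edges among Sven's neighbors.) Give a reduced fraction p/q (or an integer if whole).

0

Sven's neighbors: Lena and Zara (k = 2).
Possible neighbor pairs: C(2,2) = 1. Edges among them: none → e = 0.
Clustering(Sven) = 0/1.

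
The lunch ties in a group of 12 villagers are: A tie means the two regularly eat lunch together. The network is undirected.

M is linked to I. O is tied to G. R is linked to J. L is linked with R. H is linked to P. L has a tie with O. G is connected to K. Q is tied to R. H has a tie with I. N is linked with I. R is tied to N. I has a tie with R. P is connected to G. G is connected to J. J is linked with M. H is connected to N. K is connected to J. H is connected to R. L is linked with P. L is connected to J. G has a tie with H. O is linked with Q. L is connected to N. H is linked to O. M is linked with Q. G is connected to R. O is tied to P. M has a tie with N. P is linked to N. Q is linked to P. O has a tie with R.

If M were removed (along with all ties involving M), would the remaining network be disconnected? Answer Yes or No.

Even without M, every remaining node can still reach every other (the residual graph is connected), so M is not a cut vertex.

No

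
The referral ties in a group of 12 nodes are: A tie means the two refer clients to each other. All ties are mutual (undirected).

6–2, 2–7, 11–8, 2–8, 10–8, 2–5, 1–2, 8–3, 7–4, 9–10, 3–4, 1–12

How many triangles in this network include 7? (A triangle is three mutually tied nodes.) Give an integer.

0

7's neighbors are 2 and 4, but none of them are tied to each other, so no triangle contains 7.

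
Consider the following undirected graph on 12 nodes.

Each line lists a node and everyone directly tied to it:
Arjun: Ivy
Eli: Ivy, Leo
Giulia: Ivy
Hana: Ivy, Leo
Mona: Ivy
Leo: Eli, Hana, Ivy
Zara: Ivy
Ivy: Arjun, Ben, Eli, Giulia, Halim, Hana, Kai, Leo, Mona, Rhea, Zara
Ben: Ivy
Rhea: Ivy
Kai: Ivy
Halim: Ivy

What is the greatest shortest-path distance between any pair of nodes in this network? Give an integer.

2

Eccentricity of each node (its greatest distance to any other): Arjun:2, Ben:2, Eli:2, Giulia:2, Halim:2, Hana:2, Ivy:1, Kai:2, Leo:2, Mona:2, Rhea:2, Zara:2.
The maximum eccentricity is 2, realized for instance by the pair Kai–Rhea via Kai – Ivy – Rhea. So the diameter is 2.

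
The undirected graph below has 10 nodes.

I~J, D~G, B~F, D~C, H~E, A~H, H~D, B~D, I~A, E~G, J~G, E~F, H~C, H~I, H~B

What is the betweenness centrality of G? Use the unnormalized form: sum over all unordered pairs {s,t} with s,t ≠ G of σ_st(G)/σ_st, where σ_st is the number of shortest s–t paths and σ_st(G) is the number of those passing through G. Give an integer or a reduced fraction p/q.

Pairs whose geodesics pass through G — D–J: 1; D–E: 1/2; C–J: 1/2; J–E: 1; J–F: 1; J–B: 1/2.
All other pairs contribute 0.
Summing the contributions gives betweenness(G) = 9/2.

9/2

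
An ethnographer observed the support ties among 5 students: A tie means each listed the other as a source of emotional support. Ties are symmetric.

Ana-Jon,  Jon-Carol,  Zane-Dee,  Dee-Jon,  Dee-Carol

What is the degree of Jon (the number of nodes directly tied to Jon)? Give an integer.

3

Jon is directly tied to Ana, Carol, and Dee. That is 3 neighbors, so the degree of Jon is 3.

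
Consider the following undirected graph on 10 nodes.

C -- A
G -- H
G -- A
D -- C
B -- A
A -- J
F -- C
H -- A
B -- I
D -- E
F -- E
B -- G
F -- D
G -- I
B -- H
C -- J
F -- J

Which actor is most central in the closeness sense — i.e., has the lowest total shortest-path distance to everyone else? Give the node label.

A

Farness (sum of distances to all others) for each node — A:14, B:18, C:15, D:20, E:26, F:19, G:18, H:19, I:25, J:16.
The smallest farness is 14, for A, so A has the highest closeness.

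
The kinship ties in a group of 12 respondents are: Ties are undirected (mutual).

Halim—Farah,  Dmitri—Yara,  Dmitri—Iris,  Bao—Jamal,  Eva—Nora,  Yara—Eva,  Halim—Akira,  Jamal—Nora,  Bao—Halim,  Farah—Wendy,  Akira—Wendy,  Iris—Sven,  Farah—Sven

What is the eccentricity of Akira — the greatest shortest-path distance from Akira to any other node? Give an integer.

6

Distances from Akira: Bao:2, Dmitri:5, Eva:5, Farah:2, Halim:1, Iris:4, Jamal:3, Nora:4, Sven:3, Wendy:1, Yara:6.
The largest is 6 (to Yara), so the eccentricity of Akira is 6.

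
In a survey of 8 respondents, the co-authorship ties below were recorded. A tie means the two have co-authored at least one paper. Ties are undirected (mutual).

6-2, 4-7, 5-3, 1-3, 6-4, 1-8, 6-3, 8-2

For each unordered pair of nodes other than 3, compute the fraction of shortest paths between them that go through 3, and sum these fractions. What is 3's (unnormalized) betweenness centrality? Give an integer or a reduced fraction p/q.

9

Pairs whose geodesics pass through 3 — 5–8: 1; 5–1: 1; 5–7: 1; 5–2: 1; 5–4: 1; 5–6: 1; 1–7: 1; 1–4: 1; 1–6: 1.
All other pairs contribute 0.
Summing the contributions gives betweenness(3) = 9.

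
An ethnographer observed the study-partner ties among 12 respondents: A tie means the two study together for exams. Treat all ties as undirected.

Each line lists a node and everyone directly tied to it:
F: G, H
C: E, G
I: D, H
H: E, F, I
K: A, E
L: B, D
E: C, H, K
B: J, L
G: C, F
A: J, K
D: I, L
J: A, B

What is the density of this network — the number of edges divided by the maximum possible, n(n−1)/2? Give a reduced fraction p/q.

There are 13 edges and 12 nodes, so the maximum possible is C(12,2) = 66.
Density = 13/66.

13/66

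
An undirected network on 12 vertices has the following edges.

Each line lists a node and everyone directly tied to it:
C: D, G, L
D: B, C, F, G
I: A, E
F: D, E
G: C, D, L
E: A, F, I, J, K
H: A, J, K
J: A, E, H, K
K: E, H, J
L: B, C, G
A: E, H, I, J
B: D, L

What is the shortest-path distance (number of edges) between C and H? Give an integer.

One shortest route is C – D – F – E – A – H, which uses 5 edges, and at distance 4 from C we only reach {A, I, J, K}, which does not include H. So d(C,H) = 5.

5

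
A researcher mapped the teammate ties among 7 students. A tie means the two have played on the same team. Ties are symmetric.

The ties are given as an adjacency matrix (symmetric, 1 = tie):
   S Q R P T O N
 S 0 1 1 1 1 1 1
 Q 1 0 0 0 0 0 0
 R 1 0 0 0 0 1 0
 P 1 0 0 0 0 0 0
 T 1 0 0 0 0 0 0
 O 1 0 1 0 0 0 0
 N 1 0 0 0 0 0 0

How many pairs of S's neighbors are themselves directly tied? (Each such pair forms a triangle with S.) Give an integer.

S's neighbors: N, O, P, Q, R, and T.
Neighbor pairs that are themselves tied: S–O–R. Each forms one triangle with S, for 1 in total.

1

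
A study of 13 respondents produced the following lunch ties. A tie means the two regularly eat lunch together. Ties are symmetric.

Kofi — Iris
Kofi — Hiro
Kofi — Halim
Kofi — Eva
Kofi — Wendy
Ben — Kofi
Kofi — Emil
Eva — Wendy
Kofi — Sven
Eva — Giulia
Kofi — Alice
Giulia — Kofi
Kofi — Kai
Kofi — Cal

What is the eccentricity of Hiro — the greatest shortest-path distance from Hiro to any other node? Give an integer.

Distances from Hiro: Alice:2, Ben:2, Cal:2, Emil:2, Eva:2, Giulia:2, Halim:2, Iris:2, Kai:2, Kofi:1, Sven:2, Wendy:2.
The largest is 2 (to Alice, Ben, Iris, Kai, Emil, Cal, Halim, Sven, Eva, Giulia, and Wendy), so the eccentricity of Hiro is 2.

2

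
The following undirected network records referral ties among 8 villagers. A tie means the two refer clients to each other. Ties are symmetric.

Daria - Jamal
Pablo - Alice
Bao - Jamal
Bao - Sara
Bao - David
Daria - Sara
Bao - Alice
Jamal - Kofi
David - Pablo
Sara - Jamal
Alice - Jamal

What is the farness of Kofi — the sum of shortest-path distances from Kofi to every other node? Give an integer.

Distances from Kofi: Alice:2, Bao:2, Daria:2, David:3, Jamal:1, Pablo:3, Sara:2.
Sum = 2 + 2 + 2 + 3 + 1 + 3 + 2 = 15.

15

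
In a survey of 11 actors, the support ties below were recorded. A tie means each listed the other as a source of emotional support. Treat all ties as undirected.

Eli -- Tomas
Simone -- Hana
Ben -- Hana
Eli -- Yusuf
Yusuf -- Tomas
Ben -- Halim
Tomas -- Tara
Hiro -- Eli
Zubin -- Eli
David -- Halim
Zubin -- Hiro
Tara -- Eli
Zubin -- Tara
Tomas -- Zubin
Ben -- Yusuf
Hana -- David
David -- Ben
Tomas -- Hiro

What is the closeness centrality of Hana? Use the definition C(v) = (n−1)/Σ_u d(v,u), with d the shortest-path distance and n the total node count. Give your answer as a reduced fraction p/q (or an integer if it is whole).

Distances from Hana: Ben:1, David:1, Eli:3, Halim:2, Hiro:4, Simone:1, Tara:4, Tomas:3, Yusuf:2, Zubin:4. Sum = 25.
n = 11, so closeness = 10/25 = 2/5.

2/5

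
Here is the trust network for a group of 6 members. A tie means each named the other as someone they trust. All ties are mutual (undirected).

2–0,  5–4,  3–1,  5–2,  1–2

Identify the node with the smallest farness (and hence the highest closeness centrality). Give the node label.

2

Farness (sum of distances to all others) for each node — 0:11, 1:9, 2:7, 3:13, 4:13, 5:9.
The smallest farness is 7, for 2, so 2 has the highest closeness.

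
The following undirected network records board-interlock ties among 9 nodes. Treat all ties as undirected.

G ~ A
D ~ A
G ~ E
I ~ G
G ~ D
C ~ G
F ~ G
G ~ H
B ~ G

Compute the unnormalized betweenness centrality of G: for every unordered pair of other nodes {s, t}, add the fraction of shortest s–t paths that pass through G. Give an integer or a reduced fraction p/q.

Pairs whose geodesics pass through G — F–H: 1; F–E: 1; F–B: 1; F–C: 1; F–A: 1; F–I: 1; F–D: 1; H–E: 1; H–B: 1; H–C: 1; H–A: 1; H–I: 1; H–D: 1; E–B: 1 … (+13 more pairs).
All other pairs contribute 0.
Summing the contributions gives betweenness(G) = 27.

27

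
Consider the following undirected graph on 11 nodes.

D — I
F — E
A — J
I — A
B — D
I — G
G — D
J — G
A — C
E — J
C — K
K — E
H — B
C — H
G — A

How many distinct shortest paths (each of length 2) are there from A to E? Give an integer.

1

The shortest distance is 2, and the only length-2 path is A–J–E. So there is exactly 1 shortest path.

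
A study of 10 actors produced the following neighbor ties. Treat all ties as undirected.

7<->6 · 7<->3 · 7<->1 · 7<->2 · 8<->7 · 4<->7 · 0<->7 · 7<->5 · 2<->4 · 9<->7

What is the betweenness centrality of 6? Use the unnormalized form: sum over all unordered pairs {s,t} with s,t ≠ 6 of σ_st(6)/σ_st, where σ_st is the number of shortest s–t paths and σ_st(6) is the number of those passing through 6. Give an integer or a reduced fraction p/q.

No shortest path between any pair of other nodes passes through 6.
Summing the contributions gives betweenness(6) = 0.

0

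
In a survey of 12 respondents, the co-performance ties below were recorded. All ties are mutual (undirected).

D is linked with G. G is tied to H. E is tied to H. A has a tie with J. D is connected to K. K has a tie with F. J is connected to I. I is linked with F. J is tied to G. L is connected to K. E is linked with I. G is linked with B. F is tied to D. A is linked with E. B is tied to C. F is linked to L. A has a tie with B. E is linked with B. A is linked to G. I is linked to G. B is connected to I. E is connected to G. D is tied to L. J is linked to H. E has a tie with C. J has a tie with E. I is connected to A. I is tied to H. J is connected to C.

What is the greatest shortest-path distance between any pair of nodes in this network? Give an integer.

4

Eccentricity of each node (its greatest distance to any other): A:3, B:3, C:4, D:3, E:3, F:3, G:2, H:3, I:2, J:3, K:4, L:4.
The maximum eccentricity is 4, realized for instance by the pair C–K via C – E – I – F – K. So the diameter is 4.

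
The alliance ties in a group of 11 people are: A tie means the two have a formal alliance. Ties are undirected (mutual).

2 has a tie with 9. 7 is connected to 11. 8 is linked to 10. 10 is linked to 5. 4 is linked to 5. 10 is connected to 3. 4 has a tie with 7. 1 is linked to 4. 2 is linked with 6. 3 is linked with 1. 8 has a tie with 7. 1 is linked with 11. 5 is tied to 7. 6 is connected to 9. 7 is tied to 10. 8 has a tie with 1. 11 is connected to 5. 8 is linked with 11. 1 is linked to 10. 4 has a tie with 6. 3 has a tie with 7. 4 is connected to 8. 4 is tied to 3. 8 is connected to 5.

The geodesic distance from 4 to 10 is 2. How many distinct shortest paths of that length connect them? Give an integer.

5

The shortest distance is 2. The length-2 paths are: 4–5–10; 4–1–10; 4–3–10; 4–8–10; 4–7–10.
That gives 5 distinct shortest paths.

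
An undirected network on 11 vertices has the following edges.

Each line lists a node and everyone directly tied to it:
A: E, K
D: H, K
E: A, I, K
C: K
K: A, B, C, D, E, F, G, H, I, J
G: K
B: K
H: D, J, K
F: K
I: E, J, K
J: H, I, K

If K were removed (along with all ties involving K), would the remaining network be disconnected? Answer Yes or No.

Yes

Removing K leaves {A, D, E, H, I, and J} with no path to {G}, so the network splits into 5 components. K is a cut vertex.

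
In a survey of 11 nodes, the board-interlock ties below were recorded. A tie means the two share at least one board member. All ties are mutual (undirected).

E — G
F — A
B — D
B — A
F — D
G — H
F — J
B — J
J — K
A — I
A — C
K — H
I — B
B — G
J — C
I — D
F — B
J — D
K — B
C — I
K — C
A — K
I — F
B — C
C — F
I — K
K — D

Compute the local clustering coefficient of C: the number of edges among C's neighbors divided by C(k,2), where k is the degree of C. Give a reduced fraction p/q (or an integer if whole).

C's neighbors: A, B, F, I, J, and K (k = 6).
Possible neighbor pairs: C(6,2) = 15. Edges among them: A–B, A–F, A–I, A–K, B–F, B–I, B–J, B–K, F–I, F–J, I–K, J–K → e = 12.
Clustering(C) = 12/15 = 4/5.

4/5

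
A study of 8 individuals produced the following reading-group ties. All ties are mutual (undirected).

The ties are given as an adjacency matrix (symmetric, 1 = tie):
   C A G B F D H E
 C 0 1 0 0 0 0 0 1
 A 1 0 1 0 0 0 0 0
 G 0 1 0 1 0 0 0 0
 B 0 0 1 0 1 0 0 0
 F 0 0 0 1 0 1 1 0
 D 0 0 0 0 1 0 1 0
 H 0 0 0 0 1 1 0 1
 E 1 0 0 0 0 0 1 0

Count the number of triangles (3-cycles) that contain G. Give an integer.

G's neighbors are A and B, but none of them are tied to each other, so no triangle contains G.

0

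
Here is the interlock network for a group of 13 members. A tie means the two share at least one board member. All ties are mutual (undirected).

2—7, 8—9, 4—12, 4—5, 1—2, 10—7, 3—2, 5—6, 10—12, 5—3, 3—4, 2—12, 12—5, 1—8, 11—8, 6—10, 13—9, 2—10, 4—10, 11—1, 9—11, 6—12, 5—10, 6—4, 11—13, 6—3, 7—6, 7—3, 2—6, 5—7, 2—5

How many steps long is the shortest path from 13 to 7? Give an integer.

4

One shortest route is 13 – 11 – 1 – 2 – 7, which uses 4 edges, and at distance 3 from 13 we only reach {2}, which does not include 7. So d(13,7) = 4.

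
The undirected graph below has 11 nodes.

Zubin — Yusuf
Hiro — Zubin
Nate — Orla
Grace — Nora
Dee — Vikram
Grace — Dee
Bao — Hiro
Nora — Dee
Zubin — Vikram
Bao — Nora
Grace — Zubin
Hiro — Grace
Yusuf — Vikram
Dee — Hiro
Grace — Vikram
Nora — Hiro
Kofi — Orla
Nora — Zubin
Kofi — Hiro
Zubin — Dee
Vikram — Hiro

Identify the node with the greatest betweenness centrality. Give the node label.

Hiro

Unnormalized betweenness of each node: Bao:0, Dee:1/4, Grace:1/4, Hiro:293/12, Kofi:16, Nate:0, Nora:11/6, Orla:9, Vikram:10/3, Yusuf:0, Zubin:59/12.
Hiro has the largest value, 293/12, making it the main broker — the node through which the most shortest paths run.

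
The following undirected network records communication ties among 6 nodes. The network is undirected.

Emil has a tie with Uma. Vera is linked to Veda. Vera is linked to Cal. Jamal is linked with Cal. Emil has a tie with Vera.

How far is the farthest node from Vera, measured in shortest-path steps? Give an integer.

Distances from Vera: Cal:1, Emil:1, Jamal:2, Uma:2, Veda:1.
The largest is 2 (to Uma and Jamal), so the eccentricity of Vera is 2.

2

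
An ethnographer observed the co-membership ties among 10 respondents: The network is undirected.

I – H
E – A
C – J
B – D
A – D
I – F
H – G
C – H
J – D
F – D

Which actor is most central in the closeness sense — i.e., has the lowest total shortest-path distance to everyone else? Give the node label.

Farness (sum of distances to all others) for each node — A:23, B:25, C:21, D:17, E:31, F:19, G:31, H:23, I:21, J:19.
The smallest farness is 17, for D, so D has the highest closeness.

D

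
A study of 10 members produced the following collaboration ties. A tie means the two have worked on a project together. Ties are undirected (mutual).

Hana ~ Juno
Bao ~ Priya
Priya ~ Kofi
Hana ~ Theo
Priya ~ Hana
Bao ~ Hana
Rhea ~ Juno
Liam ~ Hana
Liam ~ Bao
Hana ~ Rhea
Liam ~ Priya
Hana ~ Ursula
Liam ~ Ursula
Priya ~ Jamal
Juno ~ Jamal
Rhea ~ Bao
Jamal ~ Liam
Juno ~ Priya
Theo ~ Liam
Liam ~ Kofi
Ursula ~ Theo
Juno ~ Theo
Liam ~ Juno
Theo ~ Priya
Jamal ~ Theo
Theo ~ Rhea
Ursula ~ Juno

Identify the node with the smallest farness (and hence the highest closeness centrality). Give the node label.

Liam

Farness (sum of distances to all others) for each node — Bao:14, Hana:11, Jamal:14, Juno:11, Kofi:17, Liam:10, Priya:11, Rhea:15, Theo:11, Ursula:14.
The smallest farness is 10, for Liam, so Liam has the highest closeness.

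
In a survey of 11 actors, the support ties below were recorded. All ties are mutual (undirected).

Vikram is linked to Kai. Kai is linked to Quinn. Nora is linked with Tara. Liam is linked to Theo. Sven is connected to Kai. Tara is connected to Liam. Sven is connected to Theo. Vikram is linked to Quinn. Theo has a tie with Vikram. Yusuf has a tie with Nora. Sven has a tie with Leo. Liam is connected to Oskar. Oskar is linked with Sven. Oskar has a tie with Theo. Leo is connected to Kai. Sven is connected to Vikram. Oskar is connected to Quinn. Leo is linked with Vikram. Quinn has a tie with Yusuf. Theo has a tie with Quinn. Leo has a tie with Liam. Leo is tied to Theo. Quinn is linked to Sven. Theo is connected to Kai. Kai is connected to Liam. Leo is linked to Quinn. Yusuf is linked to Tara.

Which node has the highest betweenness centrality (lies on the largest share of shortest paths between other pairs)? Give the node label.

Unnormalized betweenness of each node: Kai:77/60, Leo:77/60, Liam:161/20, Nora:0, Oskar:7/10, Quinn:677/60, Sven:5/6, Tara:4, Theo:127/60, Vikram:0, Yusuf:129/20.
Quinn has the largest value, 677/60, making it the main broker — the node through which the most shortest paths run.

Quinn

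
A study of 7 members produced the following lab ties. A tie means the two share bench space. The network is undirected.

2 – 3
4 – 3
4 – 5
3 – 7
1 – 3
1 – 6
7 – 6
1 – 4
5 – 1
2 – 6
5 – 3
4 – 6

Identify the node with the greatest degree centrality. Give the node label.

3

Degrees — 1:4, 2:2, 3:5, 4:4, 5:3, 6:4, 7:2.
The maximum is 5, attained only by 3.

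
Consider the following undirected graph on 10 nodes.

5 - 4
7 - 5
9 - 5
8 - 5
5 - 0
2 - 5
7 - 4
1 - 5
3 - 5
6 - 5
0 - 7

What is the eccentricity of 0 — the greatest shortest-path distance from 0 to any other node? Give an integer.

Distances from 0: 1:2, 2:2, 3:2, 4:2, 5:1, 6:2, 7:1, 8:2, 9:2.
The largest is 2 (to 9, 2, 8, 6, 3, 4, and 1), so the eccentricity of 0 is 2.

2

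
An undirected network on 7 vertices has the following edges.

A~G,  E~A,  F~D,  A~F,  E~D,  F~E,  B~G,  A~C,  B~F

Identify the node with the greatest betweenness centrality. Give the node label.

Unnormalized betweenness of each node: A:43/6, B:5/6, C:0, D:0, E:4/3, F:14/3, G:1.
A has the largest value, 43/6, making it the main broker — the node through which the most shortest paths run.

A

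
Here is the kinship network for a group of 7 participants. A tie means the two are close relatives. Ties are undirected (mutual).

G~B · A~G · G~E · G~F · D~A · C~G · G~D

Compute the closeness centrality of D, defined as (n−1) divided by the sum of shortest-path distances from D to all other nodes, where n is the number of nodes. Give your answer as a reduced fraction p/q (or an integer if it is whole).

Distances from D: A:1, B:2, C:2, E:2, F:2, G:1. Sum = 10.
n = 7, so closeness = 6/10 = 3/5.

3/5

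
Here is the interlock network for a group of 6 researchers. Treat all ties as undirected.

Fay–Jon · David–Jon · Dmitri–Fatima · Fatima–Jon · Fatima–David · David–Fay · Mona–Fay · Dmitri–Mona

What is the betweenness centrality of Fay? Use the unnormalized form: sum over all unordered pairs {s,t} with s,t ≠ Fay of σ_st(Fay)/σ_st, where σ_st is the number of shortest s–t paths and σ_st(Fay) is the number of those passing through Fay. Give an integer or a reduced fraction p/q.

Pairs whose geodesics pass through Fay — Mona–David: 1; Mona–Jon: 1.
All other pairs contribute 0.
Summing the contributions gives betweenness(Fay) = 2.

2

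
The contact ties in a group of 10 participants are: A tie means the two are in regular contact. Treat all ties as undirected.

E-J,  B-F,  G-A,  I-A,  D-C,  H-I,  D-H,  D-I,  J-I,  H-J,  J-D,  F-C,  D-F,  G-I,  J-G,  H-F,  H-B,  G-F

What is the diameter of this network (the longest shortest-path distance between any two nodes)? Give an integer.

Eccentricity of each node (its greatest distance to any other): A:3, B:3, C:3, D:2, E:3, F:3, G:2, H:2, I:2, J:2.
The maximum eccentricity is 3, realized for instance by the pair C–E via C – D – J – E. So the diameter is 3.

3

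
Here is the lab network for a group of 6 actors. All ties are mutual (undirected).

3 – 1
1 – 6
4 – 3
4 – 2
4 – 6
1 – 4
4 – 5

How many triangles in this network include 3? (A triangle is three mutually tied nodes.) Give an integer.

3's neighbors: 1 and 4.
Neighbor pairs that are themselves tied: 3–1–4. Each forms one triangle with 3, for 1 in total.

1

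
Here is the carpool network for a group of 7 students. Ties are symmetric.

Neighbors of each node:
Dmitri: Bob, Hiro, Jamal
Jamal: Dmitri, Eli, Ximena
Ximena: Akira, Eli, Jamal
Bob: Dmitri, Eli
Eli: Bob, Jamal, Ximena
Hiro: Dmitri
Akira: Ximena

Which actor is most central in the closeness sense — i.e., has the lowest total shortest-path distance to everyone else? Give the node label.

Farness (sum of distances to all others) for each node — Akira:15, Bob:11, Dmitri:10, Eli:10, Hiro:15, Jamal:9, Ximena:10.
The smallest farness is 9, for Jamal, so Jamal has the highest closeness.

Jamal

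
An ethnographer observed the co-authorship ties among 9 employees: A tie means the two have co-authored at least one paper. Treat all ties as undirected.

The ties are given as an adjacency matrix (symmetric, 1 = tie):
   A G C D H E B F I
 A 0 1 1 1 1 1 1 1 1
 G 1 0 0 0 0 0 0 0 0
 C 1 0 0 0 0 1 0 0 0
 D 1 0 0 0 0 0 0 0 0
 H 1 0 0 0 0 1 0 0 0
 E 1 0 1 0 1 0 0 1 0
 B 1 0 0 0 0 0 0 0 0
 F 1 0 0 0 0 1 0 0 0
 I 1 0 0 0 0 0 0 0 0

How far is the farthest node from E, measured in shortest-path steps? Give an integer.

Distances from E: A:1, B:2, C:1, D:2, F:1, G:2, H:1, I:2.
The largest is 2 (to G, D, B, and I), so the eccentricity of E is 2.

2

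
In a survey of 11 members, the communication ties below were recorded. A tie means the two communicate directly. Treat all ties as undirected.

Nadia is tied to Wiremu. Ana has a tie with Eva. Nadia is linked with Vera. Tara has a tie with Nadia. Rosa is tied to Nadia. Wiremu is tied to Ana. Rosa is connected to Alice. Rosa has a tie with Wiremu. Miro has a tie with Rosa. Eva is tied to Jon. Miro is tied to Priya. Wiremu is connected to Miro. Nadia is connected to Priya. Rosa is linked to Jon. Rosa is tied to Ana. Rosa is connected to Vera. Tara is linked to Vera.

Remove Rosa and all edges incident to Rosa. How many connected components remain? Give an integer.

2

Without Rosa, the remaining ties split the others into: {Ana, Eva, Jon, Miro, Nadia, Priya, Tara, Vera, Wiremu}; {Alice}.
That's 2 separate components.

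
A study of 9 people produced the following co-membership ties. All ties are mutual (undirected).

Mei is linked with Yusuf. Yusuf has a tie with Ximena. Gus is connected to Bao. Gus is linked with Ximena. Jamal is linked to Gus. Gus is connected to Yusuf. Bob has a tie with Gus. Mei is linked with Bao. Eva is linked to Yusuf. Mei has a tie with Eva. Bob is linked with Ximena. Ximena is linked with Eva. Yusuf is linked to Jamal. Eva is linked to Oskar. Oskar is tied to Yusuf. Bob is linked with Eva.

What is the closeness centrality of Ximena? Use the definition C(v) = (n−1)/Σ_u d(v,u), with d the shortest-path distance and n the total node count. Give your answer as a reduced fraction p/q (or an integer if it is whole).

Distances from Ximena: Bao:2, Bob:1, Eva:1, Gus:1, Jamal:2, Mei:2, Oskar:2, Yusuf:1. Sum = 12.
n = 9, so closeness = 8/12 = 2/3.

2/3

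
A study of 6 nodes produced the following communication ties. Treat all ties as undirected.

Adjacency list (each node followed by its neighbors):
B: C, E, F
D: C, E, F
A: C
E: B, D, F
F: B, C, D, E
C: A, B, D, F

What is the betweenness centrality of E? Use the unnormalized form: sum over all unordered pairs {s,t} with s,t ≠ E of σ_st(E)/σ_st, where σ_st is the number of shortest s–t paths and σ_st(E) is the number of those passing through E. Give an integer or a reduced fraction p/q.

1/3

Pairs whose geodesics pass through E — B–D: 1/3.
All other pairs contribute 0.
Summing the contributions gives betweenness(E) = 1/3.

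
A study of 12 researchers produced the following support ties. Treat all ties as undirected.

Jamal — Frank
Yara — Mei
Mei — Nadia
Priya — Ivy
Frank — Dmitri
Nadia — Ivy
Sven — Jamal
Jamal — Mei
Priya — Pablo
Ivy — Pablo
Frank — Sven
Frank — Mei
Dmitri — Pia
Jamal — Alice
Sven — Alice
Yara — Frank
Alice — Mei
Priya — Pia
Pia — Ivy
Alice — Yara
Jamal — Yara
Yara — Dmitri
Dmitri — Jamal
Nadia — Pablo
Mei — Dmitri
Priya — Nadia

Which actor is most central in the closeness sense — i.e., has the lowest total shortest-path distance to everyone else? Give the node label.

Mei

Farness (sum of distances to all others) for each node — Alice:22, Dmitri:18, Frank:20, Ivy:24, Jamal:19, Mei:16, Nadia:19, Pablo:26, Pia:21, Priya:24, Sven:27, Yara:20.
The smallest farness is 16, for Mei, so Mei has the highest closeness.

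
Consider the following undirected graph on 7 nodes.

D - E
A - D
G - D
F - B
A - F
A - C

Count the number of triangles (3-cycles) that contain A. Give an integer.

A's neighbors are C, D, and F, but none of them are tied to each other, so no triangle contains A.

0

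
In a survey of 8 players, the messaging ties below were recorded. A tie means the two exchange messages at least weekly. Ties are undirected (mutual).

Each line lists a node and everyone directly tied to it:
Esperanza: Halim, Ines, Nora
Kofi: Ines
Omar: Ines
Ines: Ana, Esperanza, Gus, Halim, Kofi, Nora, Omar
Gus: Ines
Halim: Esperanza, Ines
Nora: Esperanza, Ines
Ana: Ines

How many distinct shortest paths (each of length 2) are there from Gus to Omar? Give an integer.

The shortest distance is 2, and the only length-2 path is Gus–Ines–Omar. So there is exactly 1 shortest path.

1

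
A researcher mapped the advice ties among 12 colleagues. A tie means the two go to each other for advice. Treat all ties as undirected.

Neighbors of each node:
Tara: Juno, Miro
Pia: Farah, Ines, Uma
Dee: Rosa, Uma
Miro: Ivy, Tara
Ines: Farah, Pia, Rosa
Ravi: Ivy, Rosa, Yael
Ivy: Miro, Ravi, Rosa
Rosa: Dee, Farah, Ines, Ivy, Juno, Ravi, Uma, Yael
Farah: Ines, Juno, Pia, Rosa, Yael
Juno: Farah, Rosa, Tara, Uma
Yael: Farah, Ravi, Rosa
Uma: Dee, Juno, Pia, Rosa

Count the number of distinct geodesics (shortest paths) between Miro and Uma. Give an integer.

The shortest distance is 3. The length-3 paths are: Miro–Tara–Juno–Uma; Miro–Ivy–Rosa–Uma.
That gives 2 distinct shortest paths.

2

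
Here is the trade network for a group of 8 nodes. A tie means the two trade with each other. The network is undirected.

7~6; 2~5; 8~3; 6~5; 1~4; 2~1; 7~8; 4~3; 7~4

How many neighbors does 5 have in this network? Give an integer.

5 is directly tied to 2 and 6. That is 2 neighbors, so the degree of 5 is 2.

2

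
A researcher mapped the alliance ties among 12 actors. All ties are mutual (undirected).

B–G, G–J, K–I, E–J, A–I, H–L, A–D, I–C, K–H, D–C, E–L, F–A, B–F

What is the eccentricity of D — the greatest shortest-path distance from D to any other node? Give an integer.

Distances from D: A:1, B:3, C:1, E:6, F:2, G:4, H:4, I:2, J:5, K:3, L:5.
The largest is 6 (to E), so the eccentricity of D is 6.

6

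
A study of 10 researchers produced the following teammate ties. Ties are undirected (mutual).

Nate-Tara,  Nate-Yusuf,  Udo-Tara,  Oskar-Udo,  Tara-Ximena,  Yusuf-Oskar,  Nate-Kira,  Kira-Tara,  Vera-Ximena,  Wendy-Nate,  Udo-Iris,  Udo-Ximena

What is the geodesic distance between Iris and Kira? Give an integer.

One shortest route is Iris – Udo – Tara – Kira, which uses 3 edges, and at distance 2 from Iris we only reach {Oskar, Tara, Ximena}, which does not include Kira. So d(Iris,Kira) = 3.

3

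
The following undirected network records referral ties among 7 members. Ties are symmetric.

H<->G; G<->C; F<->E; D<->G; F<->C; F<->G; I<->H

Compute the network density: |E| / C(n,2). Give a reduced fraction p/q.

1/3

There are 7 edges and 7 nodes, so the maximum possible is C(7,2) = 21.
Density = 7/21 = 1/3.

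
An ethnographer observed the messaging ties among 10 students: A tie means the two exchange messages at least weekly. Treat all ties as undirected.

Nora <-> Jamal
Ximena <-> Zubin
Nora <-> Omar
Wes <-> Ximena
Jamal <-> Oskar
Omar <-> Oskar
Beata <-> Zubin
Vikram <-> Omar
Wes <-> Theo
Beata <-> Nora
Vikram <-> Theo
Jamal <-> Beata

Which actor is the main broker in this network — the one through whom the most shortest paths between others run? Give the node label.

Omar

Unnormalized betweenness of each node: Beata:19/2, Jamal:7/2, Nora:6, Omar:10, Oskar:3/2, Theo:11/2, Vikram:15/2, Wes:9/2, Ximena:11/2, Zubin:15/2.
Omar has the largest value, 10, making it the main broker — the node through which the most shortest paths run.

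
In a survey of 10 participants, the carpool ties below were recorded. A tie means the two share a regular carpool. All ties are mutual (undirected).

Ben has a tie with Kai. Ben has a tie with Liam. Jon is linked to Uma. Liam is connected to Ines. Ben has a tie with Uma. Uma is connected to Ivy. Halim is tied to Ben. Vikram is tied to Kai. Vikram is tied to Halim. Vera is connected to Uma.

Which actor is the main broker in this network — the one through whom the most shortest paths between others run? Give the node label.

Ben

Unnormalized betweenness of each node: Ben:53/2, Halim:7/2, Ines:0, Ivy:0, Jon:0, Kai:7/2, Liam:8, Uma:21, Vera:0, Vikram:1/2.
Ben has the largest value, 53/2, making it the main broker — the node through which the most shortest paths run.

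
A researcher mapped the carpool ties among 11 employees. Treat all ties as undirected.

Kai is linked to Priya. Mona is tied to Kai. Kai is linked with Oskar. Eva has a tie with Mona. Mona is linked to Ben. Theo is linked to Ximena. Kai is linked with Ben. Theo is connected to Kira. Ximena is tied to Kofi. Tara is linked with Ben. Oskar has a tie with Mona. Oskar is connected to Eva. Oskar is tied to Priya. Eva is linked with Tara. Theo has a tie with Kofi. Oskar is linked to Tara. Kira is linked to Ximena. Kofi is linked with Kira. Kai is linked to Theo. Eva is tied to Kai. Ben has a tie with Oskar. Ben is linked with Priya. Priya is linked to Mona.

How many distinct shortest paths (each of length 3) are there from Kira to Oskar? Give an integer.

The shortest distance is 3, and the only length-3 path is Kira–Theo–Kai–Oskar. So there is exactly 1 shortest path.

1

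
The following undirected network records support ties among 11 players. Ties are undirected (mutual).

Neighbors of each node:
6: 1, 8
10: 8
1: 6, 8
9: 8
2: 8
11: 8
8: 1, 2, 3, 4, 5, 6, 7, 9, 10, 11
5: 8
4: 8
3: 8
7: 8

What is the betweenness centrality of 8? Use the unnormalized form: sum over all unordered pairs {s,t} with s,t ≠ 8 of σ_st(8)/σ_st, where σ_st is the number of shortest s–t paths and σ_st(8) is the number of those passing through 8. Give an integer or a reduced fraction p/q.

44

Pairs whose geodesics pass through 8 — 7–2: 1; 7–11: 1; 7–5: 1; 7–1: 1; 7–4: 1; 7–3: 1; 7–6: 1; 7–9: 1; 7–10: 1; 2–11: 1; 2–5: 1; 2–1: 1; 2–4: 1; 2–3: 1 … (+30 more pairs).
All other pairs contribute 0.
Summing the contributions gives betweenness(8) = 44.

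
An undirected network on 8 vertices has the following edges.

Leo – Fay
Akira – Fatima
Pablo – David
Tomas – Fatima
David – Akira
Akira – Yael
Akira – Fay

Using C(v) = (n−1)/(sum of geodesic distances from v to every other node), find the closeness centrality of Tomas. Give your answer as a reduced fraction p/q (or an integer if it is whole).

Distances from Tomas: Akira:2, David:3, Fatima:1, Fay:3, Leo:4, Pablo:4, Yael:3. Sum = 20.
n = 8, so closeness = 7/20.

7/20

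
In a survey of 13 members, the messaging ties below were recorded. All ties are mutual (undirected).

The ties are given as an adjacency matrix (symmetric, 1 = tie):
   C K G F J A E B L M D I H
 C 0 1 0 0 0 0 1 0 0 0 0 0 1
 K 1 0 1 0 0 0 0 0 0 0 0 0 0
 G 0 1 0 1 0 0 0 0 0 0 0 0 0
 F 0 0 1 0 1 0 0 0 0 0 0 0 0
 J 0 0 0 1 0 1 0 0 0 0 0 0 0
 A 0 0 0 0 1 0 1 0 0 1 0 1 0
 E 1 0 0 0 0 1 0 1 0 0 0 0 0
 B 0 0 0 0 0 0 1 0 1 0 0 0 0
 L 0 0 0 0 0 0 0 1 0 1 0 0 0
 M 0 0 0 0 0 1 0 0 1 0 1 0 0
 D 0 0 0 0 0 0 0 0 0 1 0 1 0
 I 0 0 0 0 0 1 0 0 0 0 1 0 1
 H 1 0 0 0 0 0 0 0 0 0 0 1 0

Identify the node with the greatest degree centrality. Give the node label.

Degrees — A:4, B:2, C:3, D:2, E:3, F:2, G:2, H:2, I:3, J:2, K:2, L:2, M:3.
The maximum is 4, attained only by A.

A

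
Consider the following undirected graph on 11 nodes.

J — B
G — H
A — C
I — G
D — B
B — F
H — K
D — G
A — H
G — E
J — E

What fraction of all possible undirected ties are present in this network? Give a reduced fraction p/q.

1/5

There are 11 edges and 11 nodes, so the maximum possible is C(11,2) = 55.
Density = 11/55 = 1/5.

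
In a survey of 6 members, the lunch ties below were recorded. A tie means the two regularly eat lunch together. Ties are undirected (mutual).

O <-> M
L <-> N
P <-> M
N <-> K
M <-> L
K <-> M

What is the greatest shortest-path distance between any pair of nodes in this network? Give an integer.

3

Eccentricity of each node (its greatest distance to any other): K:2, L:2, M:2, N:3, O:3, P:3.
The maximum eccentricity is 3, realized for instance by the pair O–N via O – M – K – N. So the diameter is 3.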